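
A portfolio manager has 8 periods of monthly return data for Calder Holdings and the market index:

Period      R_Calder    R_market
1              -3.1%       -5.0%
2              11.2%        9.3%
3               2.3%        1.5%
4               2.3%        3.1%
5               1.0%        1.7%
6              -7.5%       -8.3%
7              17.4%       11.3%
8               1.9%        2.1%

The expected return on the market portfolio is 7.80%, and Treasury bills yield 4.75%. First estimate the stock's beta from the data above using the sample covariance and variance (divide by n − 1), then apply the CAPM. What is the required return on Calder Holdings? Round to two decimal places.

Mean R_i = (-3.1 + 11.2 + 2.3 + 2.3 + 1.0 − 7.5 + 17.4 + 1.9) / 8 = 3.1875%
Mean R_m = (-5.0 + 9.3 + 1.5 + 3.1 + 1.7 − 8.3 + 11.3 + 2.1) / 8 = 1.9625%
Σ(R_i − R̄_i)(R_m − R̄_m) = 344.7563  ⇒  Cov = 344.7563 / 7 = 49.2509
Σ(R_m − R̄_m)² = 296.4188  ⇒  Var(R_m) = 296.4188 / 7 = 42.3455
β = Cov / Var(R_m) = 49.2509 / 42.3455 = 1.1631
MRP = 7.80% − 4.75% = 3.05%
E(R) = R_f + β × MRP = 4.75% + 1.1631 × 3.05% = 8.30%

8.30%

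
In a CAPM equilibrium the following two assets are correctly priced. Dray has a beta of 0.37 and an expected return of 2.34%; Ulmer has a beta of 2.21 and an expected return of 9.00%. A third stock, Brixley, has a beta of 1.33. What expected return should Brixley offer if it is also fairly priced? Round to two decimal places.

MRP (SML slope) = (9.00% − 2.34%) / (2.21 − 0.37) = 6.66% / 1.84 = 3.6196%
R_f (intercept) = 2.34% − 0.37 × 3.6196% = 1.0007%
E(R_Brixley) = R_f + β × MRP = 1.0007% + 1.33 × 3.6196% = 5.81%

5.81%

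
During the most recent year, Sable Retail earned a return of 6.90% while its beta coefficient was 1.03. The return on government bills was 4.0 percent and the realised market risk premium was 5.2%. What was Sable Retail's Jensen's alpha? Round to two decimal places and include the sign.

-2.46%

CAPM benchmark = R_f + β(R_m − R_f) = 4.0% + 1.03 × 5.2% = 9.3560%
α = actual − benchmark = 6.90% − 9.3560% = -2.46%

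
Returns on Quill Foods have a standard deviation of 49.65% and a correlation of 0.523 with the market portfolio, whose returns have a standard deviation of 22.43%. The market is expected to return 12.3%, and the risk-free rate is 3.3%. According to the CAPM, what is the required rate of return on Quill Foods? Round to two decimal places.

β = ρ × σ_i / σ_m = 0.523 × 49.65% / 22.43% = 1.1577
MRP = 12.3% − 3.3% = 9.00%
E(R) = 3.3% + 1.1577 × 9.0% = 13.72%

13.72%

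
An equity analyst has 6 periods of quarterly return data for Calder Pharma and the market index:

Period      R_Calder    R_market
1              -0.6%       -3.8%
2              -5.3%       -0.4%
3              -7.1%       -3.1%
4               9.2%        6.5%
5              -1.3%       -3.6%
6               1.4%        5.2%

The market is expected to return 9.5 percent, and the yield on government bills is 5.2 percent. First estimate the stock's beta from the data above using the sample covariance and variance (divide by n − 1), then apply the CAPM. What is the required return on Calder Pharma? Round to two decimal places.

9.19%

Mean R_i = (-0.6 − 5.3 − 7.1 + 9.2 − 1.3 + 1.4) / 6 = -0.6167%
Mean R_m = (-3.8 − 0.4 − 3.1 + 6.5 − 3.6 + 5.2) / 6 = 0.1333%
Σ(R_i − R̄_i)(R_m − R̄_m) = 98.6633  ⇒  Cov = 98.6633 / 5 = 19.7327
Σ(R_m − R̄_m)² = 106.3533  ⇒  Var(R_m) = 106.3533 / 5 = 21.2707
β = Cov / Var(R_m) = 19.7327 / 21.2707 = 0.9277
MRP = 9.5% − 5.2% = 4.30%
E(R) = R_f + β × MRP = 5.2% + 0.9277 × 4.3% = 9.19%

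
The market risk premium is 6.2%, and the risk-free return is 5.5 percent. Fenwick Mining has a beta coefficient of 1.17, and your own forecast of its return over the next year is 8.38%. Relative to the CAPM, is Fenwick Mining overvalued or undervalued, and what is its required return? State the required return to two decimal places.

Overvalued; required return 12.75%

Required return = R_f + β·MRP = 5.5% + 1.17 × 6.2% = 12.75%
Forecast 8.38% < required 12.75% → the stock plots below the SML → overvalued.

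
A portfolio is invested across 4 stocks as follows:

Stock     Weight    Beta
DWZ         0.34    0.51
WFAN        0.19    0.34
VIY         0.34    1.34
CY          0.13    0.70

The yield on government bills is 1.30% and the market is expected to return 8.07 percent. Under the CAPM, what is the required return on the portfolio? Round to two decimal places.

6.61%

β_P = Σ w_i β_i = 0.34×0.51 + 0.19×0.34 + 0.34×1.34 + 0.13×0.70 = 0.7846
MRP = 8.07% − 1.30% = 6.77%
E(R_P) = R_f + β_P × MRP = 1.30% + 0.7846 × 6.77% = 6.61%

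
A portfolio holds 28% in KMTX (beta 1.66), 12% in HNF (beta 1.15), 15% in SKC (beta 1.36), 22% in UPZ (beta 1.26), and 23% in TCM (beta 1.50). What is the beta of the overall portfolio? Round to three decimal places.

1.429

β_P = Σ w_i β_i = 0.28×1.66 + 0.12×1.15 + 0.15×1.36 + 0.22×1.26 + 0.23×1.50 = 1.4290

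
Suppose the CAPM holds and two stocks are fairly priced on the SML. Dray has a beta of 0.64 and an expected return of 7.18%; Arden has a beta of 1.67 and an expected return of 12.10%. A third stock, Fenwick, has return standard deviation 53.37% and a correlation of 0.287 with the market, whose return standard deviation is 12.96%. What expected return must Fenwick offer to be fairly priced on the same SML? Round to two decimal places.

9.77%

MRP = (12.10% − 7.18%) / (1.67 − 0.64) = 4.7767%
R_f = 7.18% − 0.64 × 4.7767% = 4.1229%
β_Fenwick = ρ·σ_i/σ_m = 0.287 × 53.37 / 12.96 = 1.1819
E(R_Fenwick) = R_f + β × MRP = 4.1229% + 1.1819 × 4.7767% = 9.77%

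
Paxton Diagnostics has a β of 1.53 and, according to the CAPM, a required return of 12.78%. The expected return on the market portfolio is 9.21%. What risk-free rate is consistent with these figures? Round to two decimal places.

E(R) = R_f + β(E(R_m) − R_f) = R_f(1 − β) + β·E(R_m)
12.78% = R_f × (1 − 1.53) + 1.53 × 9.21%
12.78% = R_f × -0.53 + 14.0913%
R_f = (12.78% − 14.0913%) / -0.53 = 2.47%

2.47%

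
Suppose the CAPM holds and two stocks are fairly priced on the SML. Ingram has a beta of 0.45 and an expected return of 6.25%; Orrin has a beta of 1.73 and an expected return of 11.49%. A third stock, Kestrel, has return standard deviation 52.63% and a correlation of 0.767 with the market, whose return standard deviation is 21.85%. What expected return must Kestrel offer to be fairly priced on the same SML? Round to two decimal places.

11.97%

MRP = (11.49% − 6.25%) / (1.73 − 0.45) = 4.0938%
R_f = 6.25% − 0.45 × 4.0938% = 4.4078%
β_Kestrel = ρ·σ_i/σ_m = 0.767 × 52.63 / 21.85 = 1.8475
E(R_Kestrel) = R_f + β × MRP = 4.4078% + 1.8475 × 4.0938% = 11.97%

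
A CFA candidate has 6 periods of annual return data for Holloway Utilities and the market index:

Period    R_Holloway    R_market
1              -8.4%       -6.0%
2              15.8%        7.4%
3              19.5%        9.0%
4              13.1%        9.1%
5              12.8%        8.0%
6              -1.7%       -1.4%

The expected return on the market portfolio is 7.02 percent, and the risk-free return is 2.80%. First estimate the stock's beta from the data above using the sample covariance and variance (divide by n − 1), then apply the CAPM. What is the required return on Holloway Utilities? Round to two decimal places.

Mean R_i = (-8.4 + 15.8 + 19.5 + 13.1 + 12.8 − 1.7) / 6 = 8.5167%
Mean R_m = (-6.0 + 7.4 + 9.0 + 9.1 + 8.0 − 1.4) / 6 = 4.3500%
Σ(R_i − R̄_i)(R_m − R̄_m) = 344.5250  ⇒  Cov = 344.5250 / 5 = 68.9050
Σ(R_m − R̄_m)² = 206.9950  ⇒  Var(R_m) = 206.9950 / 5 = 41.3990
β = Cov / Var(R_m) = 68.9050 / 41.3990 = 1.6644
MRP = 7.02% − 2.80% = 4.22%
E(R) = R_f + β × MRP = 2.80% + 1.6644 × 4.22% = 9.82%

9.82%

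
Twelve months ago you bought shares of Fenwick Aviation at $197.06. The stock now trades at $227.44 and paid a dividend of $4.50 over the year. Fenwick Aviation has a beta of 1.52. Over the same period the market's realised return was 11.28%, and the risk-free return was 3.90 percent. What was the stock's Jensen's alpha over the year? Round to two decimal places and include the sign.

+2.58%

Realised HPR = (P1 + D1 − P0) / P0 = (227.44 + 4.50 − 197.06) / 197.06 = 34.88 / 197.06 = 17.7002%
MRP = 11.28% − 3.90% = 7.38%
CAPM required = R_f + β·MRP = 3.90% + 1.52 × 7.38% = 15.1176%
α = realised − required = 17.7002% − 15.1176% = +2.58%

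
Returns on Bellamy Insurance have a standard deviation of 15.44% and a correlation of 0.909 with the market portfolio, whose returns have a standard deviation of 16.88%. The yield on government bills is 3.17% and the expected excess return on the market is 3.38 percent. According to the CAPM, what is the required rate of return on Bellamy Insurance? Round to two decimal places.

β = ρ × σ_i / σ_m = 0.909 × 15.44% / 16.88% = 0.8315
E(R) = 3.17% + 0.8315 × 3.38% = 5.98%

5.98%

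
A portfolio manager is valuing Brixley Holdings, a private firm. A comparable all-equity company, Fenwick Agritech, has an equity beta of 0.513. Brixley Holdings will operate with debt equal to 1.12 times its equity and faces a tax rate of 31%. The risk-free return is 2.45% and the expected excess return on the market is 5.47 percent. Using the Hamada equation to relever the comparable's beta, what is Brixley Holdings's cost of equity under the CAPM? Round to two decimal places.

β_L = β_U × [1 + (1 − t)(D/E)] = 0.513 × [1 + (1 − 0.31) × 1.12]
    = 0.513 × [1 + 0.69 × 1.12] = 0.513 × 1.7728 = 0.9094
E(R) = R_f + β_L × MRP = 2.45% + 0.9094 × 5.47% = 7.42%

7.42%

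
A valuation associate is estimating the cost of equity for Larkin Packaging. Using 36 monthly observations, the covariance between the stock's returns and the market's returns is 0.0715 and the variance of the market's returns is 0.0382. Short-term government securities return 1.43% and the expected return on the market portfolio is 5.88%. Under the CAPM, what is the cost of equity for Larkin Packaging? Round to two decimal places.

9.76%

β = Cov(R_i, R_m) / Var(R_m) = 0.0715 / 0.0382 = 1.8717
MRP = 5.88% − 1.43% = 4.45%
E(R) = R_f + β × MRP = 1.43% + 1.8717 × 4.45% = 9.76%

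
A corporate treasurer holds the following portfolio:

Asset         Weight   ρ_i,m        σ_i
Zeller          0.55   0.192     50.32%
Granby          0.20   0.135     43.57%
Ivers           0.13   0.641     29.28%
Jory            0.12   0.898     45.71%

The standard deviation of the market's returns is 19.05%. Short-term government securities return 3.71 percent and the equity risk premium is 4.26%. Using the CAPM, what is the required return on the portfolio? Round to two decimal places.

β_Zeller = 0.192 × 50.32% / 19.05% = 0.5072
β_Granby = 0.135 × 43.57% / 19.05% = 0.3088
β_Ivers = 0.641 × 29.28% / 19.05% = 0.9852
β_Jory = 0.898 × 45.71% / 19.05% = 2.1547
β_P = Σ w_i β_i = 0.55×0.5072 + 0.20×0.3088 + 0.13×0.9852 + 0.12×2.1547 = 0.7274
E(R_P) = R_f + β_P × MRP = 3.71% + 0.7274 × 4.26% = 6.81%

6.81%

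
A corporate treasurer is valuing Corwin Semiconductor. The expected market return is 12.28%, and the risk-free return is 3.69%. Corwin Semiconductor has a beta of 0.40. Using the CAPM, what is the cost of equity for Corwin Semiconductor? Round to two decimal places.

Market risk premium = E(R_m) − R_f = 12.28% − 3.69% = 8.59%
E(R) = R_f + β × MRP = 3.69% + 0.40 × 8.59% = 7.13%

7.13%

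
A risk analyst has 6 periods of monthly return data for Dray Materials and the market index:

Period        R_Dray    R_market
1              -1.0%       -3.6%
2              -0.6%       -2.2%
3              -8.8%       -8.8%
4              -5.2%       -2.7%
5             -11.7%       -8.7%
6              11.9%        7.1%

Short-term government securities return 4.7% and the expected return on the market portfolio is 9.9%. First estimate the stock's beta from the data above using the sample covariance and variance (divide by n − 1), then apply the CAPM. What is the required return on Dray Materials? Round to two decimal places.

Mean R_i = (-1.0 − 0.6 − 8.8 − 5.2 − 11.7 + 11.9) / 6 = -2.5667%
Mean R_m = (-3.6 − 2.2 − 8.8 − 2.7 − 8.7 + 7.1) / 6 = -3.1500%
Σ(R_i − R̄_i)(R_m − R̄_m) = 234.1700  ⇒  Cov = 234.1700 / 5 = 46.8340
Σ(R_m − R̄_m)² = 169.0950  ⇒  Var(R_m) = 169.0950 / 5 = 33.8190
β = Cov / Var(R_m) = 46.8340 / 33.8190 = 1.3848
MRP = 9.9% − 4.7% = 5.20%
E(R) = R_f + β × MRP = 4.7% + 1.3848 × 5.2% = 11.90%

11.90%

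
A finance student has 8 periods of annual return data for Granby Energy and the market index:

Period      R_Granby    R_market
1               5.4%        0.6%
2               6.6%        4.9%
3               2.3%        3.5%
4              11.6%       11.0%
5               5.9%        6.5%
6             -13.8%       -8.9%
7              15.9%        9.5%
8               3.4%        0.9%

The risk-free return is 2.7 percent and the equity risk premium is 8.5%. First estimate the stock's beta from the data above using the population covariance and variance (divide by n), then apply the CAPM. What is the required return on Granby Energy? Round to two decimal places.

Mean R_i = (5.4 + 6.6 + 2.3 + 11.6 + 5.9 − 13.8 + 15.9 + 3.4) / 8 = 4.6625%
Mean R_m = (0.6 + 4.9 + 3.5 + 11.0 + 6.5 − 8.9 + 9.5 + 0.9) / 8 = 3.5000%
Σ(R_i − R̄_i)(R_m − R̄_m) = 355.9600  ⇒  Cov = 355.9600 / 8 = 44.4950
Σ(R_m − R̄_m)² = 272.1400  ⇒  Var(R_m) = 272.1400 / 8 = 34.0175
β = Cov / Var(R_m) = 44.4950 / 34.0175 = 1.3080
E(R) = R_f + β × MRP = 2.7% + 1.3080 × 8.5% = 13.82%

13.82%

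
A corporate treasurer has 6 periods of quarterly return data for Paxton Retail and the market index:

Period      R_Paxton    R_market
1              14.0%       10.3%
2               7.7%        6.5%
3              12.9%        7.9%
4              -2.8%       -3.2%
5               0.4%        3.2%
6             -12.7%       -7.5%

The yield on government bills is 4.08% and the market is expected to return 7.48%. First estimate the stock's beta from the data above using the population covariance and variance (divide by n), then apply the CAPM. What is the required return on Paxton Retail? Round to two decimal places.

Mean R_i = (14.0 + 7.7 + 12.9 − 2.8 + 0.4 − 12.7) / 6 = 3.2500%
Mean R_m = (10.3 + 6.5 + 7.9 − 3.2 + 3.2 − 7.5) / 6 = 2.8667%
Σ(R_i − R̄_i)(R_m − R̄_m) = 345.7500  ⇒  Cov = 345.7500 / 6 = 57.6250
Σ(R_m − R̄_m)² = 238.1733  ⇒  Var(R_m) = 238.1733 / 6 = 39.6956
β = Cov / Var(R_m) = 57.6250 / 39.6956 = 1.4517
MRP = 7.48% − 4.08% = 3.40%
E(R) = R_f + β × MRP = 4.08% + 1.4517 × 3.40% = 9.02%

9.02%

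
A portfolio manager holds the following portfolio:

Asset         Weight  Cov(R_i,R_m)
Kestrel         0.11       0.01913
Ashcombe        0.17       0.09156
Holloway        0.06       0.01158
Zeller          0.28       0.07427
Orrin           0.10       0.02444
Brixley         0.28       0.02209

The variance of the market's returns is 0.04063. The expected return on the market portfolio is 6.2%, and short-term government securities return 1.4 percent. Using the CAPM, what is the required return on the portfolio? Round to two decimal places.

7.05%

β_Kestrel = 0.01913 / 0.04063 = 0.4708
β_Ashcombe = 0.09156 / 0.04063 = 2.2535
β_Holloway = 0.01158 / 0.04063 = 0.2850
β_Zeller = 0.07427 / 0.04063 = 1.8280
β_Orrin = 0.02444 / 0.04063 = 0.6015
β_Brixley = 0.02209 / 0.04063 = 0.5437
β_P = Σ w_i β_i = 0.11×0.4708 + 0.17×2.2535 + 0.06×0.2850 + 0.28×1.8280 + 0.10×0.6015 + 0.28×0.5437 = 1.1762
MRP = 6.2% − 1.4% = 4.80%
E(R_P) = R_f + β_P × MRP = 1.4% + 1.1762 × 4.8% = 7.05%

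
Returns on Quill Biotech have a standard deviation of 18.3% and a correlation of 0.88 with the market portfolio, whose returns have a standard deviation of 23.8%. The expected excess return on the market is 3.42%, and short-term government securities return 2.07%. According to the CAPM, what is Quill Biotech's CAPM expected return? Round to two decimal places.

4.38%

β = ρ × σ_i / σ_m = 0.88 × 18.3% / 23.8% = 0.6766
E(R) = 2.07% + 0.6766 × 3.42% = 4.38%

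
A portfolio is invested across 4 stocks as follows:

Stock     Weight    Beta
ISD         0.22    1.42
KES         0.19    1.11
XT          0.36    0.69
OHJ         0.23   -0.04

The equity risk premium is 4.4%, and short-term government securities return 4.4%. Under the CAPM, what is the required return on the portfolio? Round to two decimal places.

β_P = Σ w_i β_i = 0.22×1.42 + 0.19×1.11 + 0.36×0.69 + 0.23×-0.04 = 0.7625
E(R_P) = R_f + β_P × MRP = 4.4% + 0.7625 × 4.4% = 7.76%

7.76%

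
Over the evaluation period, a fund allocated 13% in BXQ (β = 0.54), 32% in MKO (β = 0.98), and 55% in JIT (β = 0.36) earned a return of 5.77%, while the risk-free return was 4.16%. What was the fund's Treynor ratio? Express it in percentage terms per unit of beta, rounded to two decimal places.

β_P = 0.13×0.54 + 0.32×0.98 + 0.55×0.36 = 0.5818
Treynor = (R_P − R_f) / β_P = (5.77% − 4.16%) / 0.5818 = 1.61% / 0.5818 = 2.77%

2.77%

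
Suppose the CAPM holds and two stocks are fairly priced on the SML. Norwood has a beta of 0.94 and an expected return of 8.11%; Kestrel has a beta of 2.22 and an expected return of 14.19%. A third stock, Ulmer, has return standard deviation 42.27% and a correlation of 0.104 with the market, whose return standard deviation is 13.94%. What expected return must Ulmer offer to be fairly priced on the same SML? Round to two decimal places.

5.14%

MRP = (14.19% − 8.11%) / (2.22 − 0.94) = 4.7500%
R_f = 8.11% − 0.94 × 4.7500% = 3.6450%
β_Ulmer = ρ·σ_i/σ_m = 0.104 × 42.27 / 13.94 = 0.3154
E(R_Ulmer) = R_f + β × MRP = 3.6450% + 0.3154 × 4.7500% = 5.14%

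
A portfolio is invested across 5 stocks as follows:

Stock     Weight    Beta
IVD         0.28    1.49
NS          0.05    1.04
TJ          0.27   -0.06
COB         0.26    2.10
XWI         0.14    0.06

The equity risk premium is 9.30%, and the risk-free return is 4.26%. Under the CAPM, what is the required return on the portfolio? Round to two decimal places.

13.63%

β_P = Σ w_i β_i = 0.28×1.49 + 0.05×1.04 + 0.27×-0.06 + 0.26×2.10 + 0.14×0.06 = 1.0074
E(R_P) = R_f + β_P × MRP = 4.26% + 1.0074 × 9.30% = 13.63%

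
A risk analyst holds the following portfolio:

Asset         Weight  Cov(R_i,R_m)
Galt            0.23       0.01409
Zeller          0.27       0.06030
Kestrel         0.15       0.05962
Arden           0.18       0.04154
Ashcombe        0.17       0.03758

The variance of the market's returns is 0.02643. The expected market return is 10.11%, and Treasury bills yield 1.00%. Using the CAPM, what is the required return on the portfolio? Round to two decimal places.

15.59%

β_Galt = 0.01409 / 0.02643 = 0.5331
β_Zeller = 0.06030 / 0.02643 = 2.2815
β_Kestrel = 0.05962 / 0.02643 = 2.2558
β_Arden = 0.04154 / 0.02643 = 1.5717
β_Ashcombe = 0.03758 / 0.02643 = 1.4219
β_P = Σ w_i β_i = 0.23×0.5331 + 0.27×2.2815 + 0.15×2.2558 + 0.18×1.5717 + 0.17×1.4219 = 1.6016
MRP = 10.11% − 1.00% = 9.11%
E(R_P) = R_f + β_P × MRP = 1.00% + 1.6016 × 9.11% = 15.59%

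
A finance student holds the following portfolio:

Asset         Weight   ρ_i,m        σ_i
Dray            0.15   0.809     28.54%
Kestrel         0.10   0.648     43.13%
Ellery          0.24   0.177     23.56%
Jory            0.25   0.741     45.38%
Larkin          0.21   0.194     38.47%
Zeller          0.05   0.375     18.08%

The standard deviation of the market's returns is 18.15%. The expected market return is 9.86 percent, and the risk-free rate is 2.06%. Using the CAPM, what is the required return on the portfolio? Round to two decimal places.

β_Dray = 0.809 × 28.54% / 18.15% = 1.2721
β_Kestrel = 0.648 × 43.13% / 18.15% = 1.5398
β_Ellery = 0.177 × 23.56% / 18.15% = 0.2298
β_Jory = 0.741 × 45.38% / 18.15% = 1.8527
β_Larkin = 0.194 × 38.47% / 18.15% = 0.4112
β_Zeller = 0.375 × 18.08% / 18.15% = 0.3736
β_P = Σ w_i β_i = 0.15×1.2721 + 0.10×1.5398 + 0.24×0.2298 + 0.25×1.8527 + 0.21×0.4112 + 0.05×0.3736 = 0.9682
MRP = 9.86% − 2.06% = 7.80%
E(R_P) = R_f + β_P × MRP = 2.06% + 0.9682 × 7.80% = 9.61%

9.61%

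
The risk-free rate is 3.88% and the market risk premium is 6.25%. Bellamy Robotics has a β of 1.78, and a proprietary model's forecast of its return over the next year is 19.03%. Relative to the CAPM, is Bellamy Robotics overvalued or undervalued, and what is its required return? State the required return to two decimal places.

Undervalued; required return 15.01%

Required return = R_f + β·MRP = 3.88% + 1.78 × 6.25% = 15.01%
Forecast 19.03% > required 15.01% → the stock plots above the SML → undervalued.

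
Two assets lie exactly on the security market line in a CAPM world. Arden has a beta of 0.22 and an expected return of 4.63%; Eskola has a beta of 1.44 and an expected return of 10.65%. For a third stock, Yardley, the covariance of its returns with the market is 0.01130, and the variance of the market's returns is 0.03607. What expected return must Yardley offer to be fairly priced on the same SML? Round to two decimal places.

MRP = (10.65% − 4.63%) / (1.44 − 0.22) = 4.9344%
R_f = 4.63% − 0.22 × 4.9344% = 3.5444%
β_Yardley = Cov / Var(R_m) = 0.01130 / 0.03607 = 0.3133
E(R_Yardley) = R_f + β × MRP = 3.5444% + 0.3133 × 4.9344% = 5.09%

5.09%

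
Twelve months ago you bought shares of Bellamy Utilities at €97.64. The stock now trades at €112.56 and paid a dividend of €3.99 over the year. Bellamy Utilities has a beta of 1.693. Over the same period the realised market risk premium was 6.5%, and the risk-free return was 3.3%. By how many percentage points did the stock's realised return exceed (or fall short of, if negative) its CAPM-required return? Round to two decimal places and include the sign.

Realised HPR = (P1 + D1 − P0) / P0 = (112.56 + 3.99 − 97.64) / 97.64 = 18.91 / 97.64 = 19.3671%
CAPM required = R_f + β·MRP = 3.3% + 1.693 × 6.5% = 14.3045%
α = realised − required = 19.3671% − 14.3045% = +5.06%

+5.06%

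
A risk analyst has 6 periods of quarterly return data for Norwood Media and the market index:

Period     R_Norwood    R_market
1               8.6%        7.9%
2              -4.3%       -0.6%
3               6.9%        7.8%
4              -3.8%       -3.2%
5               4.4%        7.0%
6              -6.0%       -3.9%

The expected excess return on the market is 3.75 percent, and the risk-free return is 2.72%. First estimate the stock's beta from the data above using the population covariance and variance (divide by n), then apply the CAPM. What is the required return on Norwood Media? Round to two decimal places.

Mean R_i = (8.6 − 4.3 + 6.9 − 3.8 + 4.4 − 6.0) / 6 = 0.9667%
Mean R_m = (7.9 − 0.6 + 7.8 − 3.2 + 7.0 − 3.9) / 6 = 2.5000%
Σ(R_i − R̄_i)(R_m − R̄_m) = 176.2000  ⇒  Cov = 176.2000 / 6 = 29.3667
Σ(R_m − R̄_m)² = 160.5600  ⇒  Var(R_m) = 160.5600 / 6 = 26.7600
β = Cov / Var(R_m) = 29.3667 / 26.7600 = 1.0974
E(R) = R_f + β × MRP = 2.72% + 1.0974 × 3.75% = 6.84%

6.84%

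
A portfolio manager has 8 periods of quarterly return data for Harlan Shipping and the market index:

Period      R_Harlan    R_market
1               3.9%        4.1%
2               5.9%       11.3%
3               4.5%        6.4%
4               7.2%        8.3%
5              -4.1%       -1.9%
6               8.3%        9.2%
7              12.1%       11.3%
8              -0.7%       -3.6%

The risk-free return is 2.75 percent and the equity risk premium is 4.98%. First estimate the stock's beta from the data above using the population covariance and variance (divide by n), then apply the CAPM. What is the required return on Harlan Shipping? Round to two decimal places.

Mean R_i = (3.9 + 5.9 + 4.5 + 7.2 − 4.1 + 8.3 + 12.1 − 0.7) / 8 = 4.6375%
Mean R_m = (4.1 + 11.3 + 6.4 + 8.3 − 1.9 + 9.2 + 11.3 − 3.6) / 8 = 5.6375%
Σ(R_i − R̄_i)(R_m − R̄_m) = 185.4688  ⇒  Cov = 185.4688 / 8 = 23.1836
Σ(R_m − R̄_m)² = 228.9988  ⇒  Var(R_m) = 228.9988 / 8 = 28.6249
β = Cov / Var(R_m) = 23.1836 / 28.6249 = 0.8099
E(R) = R_f + β × MRP = 2.75% + 0.8099 × 4.98% = 6.78%

6.78%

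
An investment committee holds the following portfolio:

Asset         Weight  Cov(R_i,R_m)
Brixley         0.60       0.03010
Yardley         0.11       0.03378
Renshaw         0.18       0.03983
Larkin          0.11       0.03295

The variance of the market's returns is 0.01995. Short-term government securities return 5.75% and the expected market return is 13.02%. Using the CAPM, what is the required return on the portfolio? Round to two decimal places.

β_Brixley = 0.03010 / 0.01995 = 1.5088
β_Yardley = 0.03378 / 0.01995 = 1.6932
β_Renshaw = 0.03983 / 0.01995 = 1.9965
β_Larkin = 0.03295 / 0.01995 = 1.6516
β_P = Σ w_i β_i = 0.60×1.5088 + 0.11×1.6932 + 0.18×1.9965 + 0.11×1.6516 = 1.6326
MRP = 13.02% − 5.75% = 7.27%
E(R_P) = R_f + β_P × MRP = 5.75% + 1.6326 × 7.27% = 17.62%

17.62%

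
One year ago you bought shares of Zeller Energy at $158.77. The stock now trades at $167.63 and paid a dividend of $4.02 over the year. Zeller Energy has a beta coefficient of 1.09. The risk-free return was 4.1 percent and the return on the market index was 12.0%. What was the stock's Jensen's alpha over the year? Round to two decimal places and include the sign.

Realised HPR = (P1 + D1 − P0) / P0 = (167.63 + 4.02 − 158.77) / 158.77 = 12.88 / 158.77 = 8.1124%
MRP = 12.0% − 4.1% = 7.90%
CAPM required = R_f + β·MRP = 4.1% + 1.09 × 7.9% = 12.7110%
α = realised − required = 8.1124% − 12.7110% = -4.60%

-4.60%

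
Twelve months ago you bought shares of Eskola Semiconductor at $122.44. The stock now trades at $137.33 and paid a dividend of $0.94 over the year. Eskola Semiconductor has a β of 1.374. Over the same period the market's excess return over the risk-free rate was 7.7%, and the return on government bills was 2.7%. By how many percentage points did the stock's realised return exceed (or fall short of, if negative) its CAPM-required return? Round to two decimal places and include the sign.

Realised HPR = (P1 + D1 − P0) / P0 = (137.33 + 0.94 − 122.44) / 122.44 = 15.83 / 122.44 = 12.9288%
CAPM required = R_f + β·MRP = 2.7% + 1.374 × 7.7% = 13.2798%
α = realised − required = 12.9288% − 13.2798% = -0.35%

-0.35%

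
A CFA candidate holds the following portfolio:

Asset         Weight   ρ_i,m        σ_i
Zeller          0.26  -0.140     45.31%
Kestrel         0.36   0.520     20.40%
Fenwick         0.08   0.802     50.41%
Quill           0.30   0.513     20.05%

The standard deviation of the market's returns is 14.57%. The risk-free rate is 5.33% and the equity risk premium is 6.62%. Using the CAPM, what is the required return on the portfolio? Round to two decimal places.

9.19%

β_Zeller = -0.140 × 45.31% / 14.57% = -0.4354
β_Kestrel = 0.520 × 20.40% / 14.57% = 0.7281
β_Fenwick = 0.802 × 50.41% / 14.57% = 2.7748
β_Quill = 0.513 × 20.05% / 14.57% = 0.7059
β_P = Σ w_i β_i = 0.26×-0.4354 + 0.36×0.7281 + 0.08×2.7748 + 0.30×0.7059 = 0.5827
E(R_P) = R_f + β_P × MRP = 5.33% + 0.5827 × 6.62% = 9.19%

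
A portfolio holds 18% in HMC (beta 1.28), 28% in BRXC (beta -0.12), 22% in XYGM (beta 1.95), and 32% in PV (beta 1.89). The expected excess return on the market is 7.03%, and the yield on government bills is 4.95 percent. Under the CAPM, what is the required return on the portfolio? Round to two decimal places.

β_P = Σ w_i β_i = 0.18×1.28 + 0.28×-0.12 + 0.22×1.95 + 0.32×1.89 = 1.2306
E(R_P) = R_f + β_P × MRP = 4.95% + 1.2306 × 7.03% = 13.60%

13.60%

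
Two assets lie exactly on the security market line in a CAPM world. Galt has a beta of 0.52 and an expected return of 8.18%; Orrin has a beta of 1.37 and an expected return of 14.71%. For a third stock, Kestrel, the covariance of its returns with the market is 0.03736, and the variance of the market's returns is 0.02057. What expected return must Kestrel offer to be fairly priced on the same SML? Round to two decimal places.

MRP = (14.71% − 8.18%) / (1.37 − 0.52) = 7.6824%
R_f = 8.18% − 0.52 × 7.6824% = 4.1852%
β_Kestrel = Cov / Var(R_m) = 0.03736 / 0.02057 = 1.8162
E(R_Kestrel) = R_f + β × MRP = 4.1852% + 1.8162 × 7.6824% = 18.14%

18.14%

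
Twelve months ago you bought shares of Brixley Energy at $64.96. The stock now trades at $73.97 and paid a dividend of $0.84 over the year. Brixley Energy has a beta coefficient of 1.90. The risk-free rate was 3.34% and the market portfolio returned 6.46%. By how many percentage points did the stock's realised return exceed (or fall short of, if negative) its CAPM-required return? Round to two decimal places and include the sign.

+5.90%

Realised HPR = (P1 + D1 − P0) / P0 = (73.97 + 0.84 − 64.96) / 64.96 = 9.85 / 64.96 = 15.1632%
MRP = 6.46% − 3.34% = 3.12%
CAPM required = R_f + β·MRP = 3.34% + 1.90 × 3.12% = 9.2680%
α = realised − required = 15.1632% − 9.2680% = +5.90%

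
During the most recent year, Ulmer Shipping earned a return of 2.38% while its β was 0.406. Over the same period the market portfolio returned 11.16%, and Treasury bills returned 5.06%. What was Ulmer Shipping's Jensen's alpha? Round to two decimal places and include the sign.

Market excess return = 11.16% − 5.06% = 6.10%
CAPM benchmark = R_f + β(R_m − R_f) = 5.06% + 0.406 × 6.10% = 7.53660%
α = actual − benchmark = 2.38% − 7.53660% = -5.16%

-5.16%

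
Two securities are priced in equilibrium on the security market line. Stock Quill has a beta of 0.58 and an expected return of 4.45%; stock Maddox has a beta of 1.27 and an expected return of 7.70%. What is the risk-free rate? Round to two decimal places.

1.72%

Both satisfy E(R) = R_f + β·MRP, so the slope of the SML is
MRP = (7.70% − 4.45%) / (1.27 − 0.58) = 3.25% / 0.69 = 4.7101%
R_f = E(R_Quill) − β_Quill·MRP = 4.45% − 0.58 × 4.7101% = 1.7181%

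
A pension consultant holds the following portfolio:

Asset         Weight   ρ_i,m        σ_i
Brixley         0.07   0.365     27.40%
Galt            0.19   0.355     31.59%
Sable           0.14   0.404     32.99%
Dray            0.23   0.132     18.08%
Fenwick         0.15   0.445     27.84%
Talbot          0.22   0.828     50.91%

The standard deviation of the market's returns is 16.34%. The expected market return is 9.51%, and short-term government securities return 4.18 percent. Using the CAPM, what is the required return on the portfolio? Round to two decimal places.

9.52%

β_Brixley = 0.365 × 27.40% / 16.34% = 0.6121
β_Galt = 0.355 × 31.59% / 16.34% = 0.6863
β_Sable = 0.404 × 32.99% / 16.34% = 0.8157
β_Dray = 0.132 × 18.08% / 16.34% = 0.1461
β_Fenwick = 0.445 × 27.84% / 16.34% = 0.7582
β_Talbot = 0.828 × 50.91% / 16.34% = 2.5798
β_P = Σ w_i β_i = 0.07×0.6121 + 0.19×0.6863 + 0.14×0.8157 + 0.23×0.1461 + 0.15×0.7582 + 0.22×2.5798 = 1.0023
MRP = 9.51% − 4.18% = 5.33%
E(R_P) = R_f + β_P × MRP = 4.18% + 1.0023 × 5.33% = 9.52%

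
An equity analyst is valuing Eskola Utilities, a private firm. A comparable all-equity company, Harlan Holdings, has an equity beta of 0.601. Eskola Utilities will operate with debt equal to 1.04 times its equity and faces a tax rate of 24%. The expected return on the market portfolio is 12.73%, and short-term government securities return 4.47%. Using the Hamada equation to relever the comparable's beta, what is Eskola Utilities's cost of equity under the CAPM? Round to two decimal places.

13.36%

β_L = β_U × [1 + (1 − t)(D/E)] = 0.601 × [1 + (1 − 0.24) × 1.04]
    = 0.601 × [1 + 0.76 × 1.04] = 0.601 × 1.7904 = 1.0760
MRP = 12.73% − 4.47% = 8.26%
E(R) = R_f + β_L × MRP = 4.47% + 1.0760 × 8.26% = 13.36%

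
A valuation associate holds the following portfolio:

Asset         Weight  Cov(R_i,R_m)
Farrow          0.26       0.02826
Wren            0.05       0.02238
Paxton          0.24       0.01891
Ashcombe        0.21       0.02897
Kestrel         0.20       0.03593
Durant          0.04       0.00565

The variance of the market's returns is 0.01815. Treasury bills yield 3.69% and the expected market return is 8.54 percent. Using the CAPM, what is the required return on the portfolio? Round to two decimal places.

β_Farrow = 0.02826 / 0.01815 = 1.5570
β_Wren = 0.02238 / 0.01815 = 1.2331
β_Paxton = 0.01891 / 0.01815 = 1.0419
β_Ashcombe = 0.02897 / 0.01815 = 1.5961
β_Kestrel = 0.03593 / 0.01815 = 1.9796
β_Durant = 0.00565 / 0.01815 = 0.3113
β_P = Σ w_i β_i = 0.26×1.5570 + 0.05×1.2331 + 0.24×1.0419 + 0.21×1.5961 + 0.20×1.9796 + 0.04×0.3113 = 1.4601
MRP = 8.54% − 3.69% = 4.85%
E(R_P) = R_f + β_P × MRP = 3.69% + 1.4601 × 4.85% = 10.77%

10.77%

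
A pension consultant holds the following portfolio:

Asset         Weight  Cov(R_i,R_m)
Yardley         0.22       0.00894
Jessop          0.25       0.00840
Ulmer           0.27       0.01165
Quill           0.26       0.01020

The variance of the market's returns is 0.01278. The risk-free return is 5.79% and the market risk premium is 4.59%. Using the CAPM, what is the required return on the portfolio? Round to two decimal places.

9.33%

β_Yardley = 0.00894 / 0.01278 = 0.6995
β_Jessop = 0.00840 / 0.01278 = 0.6573
β_Ulmer = 0.01165 / 0.01278 = 0.9116
β_Quill = 0.01020 / 0.01278 = 0.7981
β_P = Σ w_i β_i = 0.22×0.6995 + 0.25×0.6573 + 0.27×0.9116 + 0.26×0.7981 = 0.7719
E(R_P) = R_f + β_P × MRP = 5.79% + 0.7719 × 4.59% = 9.33%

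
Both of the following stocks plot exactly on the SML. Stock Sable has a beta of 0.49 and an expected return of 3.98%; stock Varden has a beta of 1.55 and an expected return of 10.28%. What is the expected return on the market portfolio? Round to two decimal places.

7.01%

Both satisfy E(R) = R_f + β·MRP, so the slope of the SML is
MRP = (10.28% − 3.98%) / (1.55 − 0.49) = 6.30% / 1.06 = 5.9434%
R_f = E(R_Sable) − β_Sable·MRP = 3.98% − 0.49 × 5.9434% = 1.0677%
E(R_m) = R_f + MRP = 1.0677% + 5.9434% = 7.01%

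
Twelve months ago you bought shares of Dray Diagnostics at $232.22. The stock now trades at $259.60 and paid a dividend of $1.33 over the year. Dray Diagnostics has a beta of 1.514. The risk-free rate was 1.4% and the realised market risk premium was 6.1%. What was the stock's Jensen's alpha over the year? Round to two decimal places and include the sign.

Realised HPR = (P1 + D1 − P0) / P0 = (259.60 + 1.33 − 232.22) / 232.22 = 28.71 / 232.22 = 12.3633%
CAPM required = R_f + β·MRP = 1.4% + 1.514 × 6.1% = 10.6354%
α = realised − required = 12.3633% − 10.6354% = +1.73%

+1.73%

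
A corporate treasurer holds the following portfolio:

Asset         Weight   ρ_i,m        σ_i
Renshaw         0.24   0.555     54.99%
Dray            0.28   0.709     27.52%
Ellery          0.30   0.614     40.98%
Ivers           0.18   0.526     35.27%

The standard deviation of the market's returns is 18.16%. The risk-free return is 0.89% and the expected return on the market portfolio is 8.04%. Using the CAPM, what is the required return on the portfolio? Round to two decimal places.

10.21%

β_Renshaw = 0.555 × 54.99% / 18.16% = 1.6806
β_Dray = 0.709 × 27.52% / 18.16% = 1.0744
β_Ellery = 0.614 × 40.98% / 18.16% = 1.3856
β_Ivers = 0.526 × 35.27% / 18.16% = 1.0216
β_P = Σ w_i β_i = 0.24×1.6806 + 0.28×1.0744 + 0.30×1.3856 + 0.18×1.0216 = 1.3037
MRP = 8.04% − 0.89% = 7.15%
E(R_P) = R_f + β_P × MRP = 0.89% + 1.3037 × 7.15% = 10.21%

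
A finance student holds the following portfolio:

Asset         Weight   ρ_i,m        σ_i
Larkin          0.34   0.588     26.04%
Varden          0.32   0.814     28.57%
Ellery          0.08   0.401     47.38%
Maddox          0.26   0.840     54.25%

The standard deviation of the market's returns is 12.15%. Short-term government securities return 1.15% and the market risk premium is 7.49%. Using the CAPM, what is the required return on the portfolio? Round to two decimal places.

β_Larkin = 0.588 × 26.04% / 12.15% = 1.2602
β_Varden = 0.814 × 28.57% / 12.15% = 1.9141
β_Ellery = 0.401 × 47.38% / 12.15% = 1.5637
β_Maddox = 0.840 × 54.25% / 12.15% = 3.7506
β_P = Σ w_i β_i = 0.34×1.2602 + 0.32×1.9141 + 0.08×1.5637 + 0.26×3.7506 = 2.1412
E(R_P) = R_f + β_P × MRP = 1.15% + 2.1412 × 7.49% = 17.19%

17.19%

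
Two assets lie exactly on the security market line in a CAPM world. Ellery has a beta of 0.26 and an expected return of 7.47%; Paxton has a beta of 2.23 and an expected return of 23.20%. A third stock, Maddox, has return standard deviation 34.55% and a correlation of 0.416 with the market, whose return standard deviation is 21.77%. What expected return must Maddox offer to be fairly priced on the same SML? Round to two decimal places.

MRP = (23.20% − 7.47%) / (2.23 − 0.26) = 7.9848%
R_f = 7.47% − 0.26 × 7.9848% = 5.3940%
β_Maddox = ρ·σ_i/σ_m = 0.416 × 34.55 / 21.77 = 0.6602
E(R_Maddox) = R_f + β × MRP = 5.3940% + 0.6602 × 7.9848% = 10.67%

10.67%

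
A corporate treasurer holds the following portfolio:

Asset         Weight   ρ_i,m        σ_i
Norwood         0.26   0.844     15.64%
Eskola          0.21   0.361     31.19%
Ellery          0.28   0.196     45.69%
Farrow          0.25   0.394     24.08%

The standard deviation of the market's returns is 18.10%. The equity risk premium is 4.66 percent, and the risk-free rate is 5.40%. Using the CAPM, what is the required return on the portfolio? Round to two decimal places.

β_Norwood = 0.844 × 15.64% / 18.10% = 0.7293
β_Eskola = 0.361 × 31.19% / 18.10% = 0.6221
β_Ellery = 0.196 × 45.69% / 18.10% = 0.4948
β_Farrow = 0.394 × 24.08% / 18.10% = 0.5242
β_P = Σ w_i β_i = 0.26×0.7293 + 0.21×0.6221 + 0.28×0.4948 + 0.25×0.5242 = 0.5899
E(R_P) = R_f + β_P × MRP = 5.40% + 0.5899 × 4.66% = 8.15%

8.15%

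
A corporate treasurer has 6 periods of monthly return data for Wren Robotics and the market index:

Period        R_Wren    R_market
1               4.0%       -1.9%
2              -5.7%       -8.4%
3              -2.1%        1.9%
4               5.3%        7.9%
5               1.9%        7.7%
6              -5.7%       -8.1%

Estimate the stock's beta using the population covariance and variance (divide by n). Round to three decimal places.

0.523

Mean R_i = (4.0 − 5.7 − 2.1 + 5.3 + 1.9 − 5.7) / 6 = -0.3833%
Mean R_m = (-1.9 − 8.4 + 1.9 + 7.9 + 7.7 − 8.1) / 6 = -0.1500%
Σ(R_i − R̄_i)(R_m − R̄_m) = 138.6150  ⇒  Cov = 138.6150 / 6 = 23.1025
Σ(R_m − R̄_m)² = 264.9550  ⇒  Var(R_m) = 264.9550 / 6 = 44.1592
β = Cov / Var(R_m) = 23.1025 / 44.1592 = 0.5232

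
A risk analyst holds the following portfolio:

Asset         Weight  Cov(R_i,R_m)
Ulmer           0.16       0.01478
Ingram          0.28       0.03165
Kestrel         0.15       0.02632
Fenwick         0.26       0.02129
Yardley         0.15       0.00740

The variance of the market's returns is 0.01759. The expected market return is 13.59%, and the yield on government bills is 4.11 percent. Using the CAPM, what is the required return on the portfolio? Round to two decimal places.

15.87%

β_Ulmer = 0.01478 / 0.01759 = 0.8403
β_Ingram = 0.03165 / 0.01759 = 1.7993
β_Kestrel = 0.02632 / 0.01759 = 1.4963
β_Fenwick = 0.02129 / 0.01759 = 1.2103
β_Yardley = 0.00740 / 0.01759 = 0.4207
β_P = Σ w_i β_i = 0.16×0.8403 + 0.28×1.7993 + 0.15×1.4963 + 0.26×1.2103 + 0.15×0.4207 = 1.2405
MRP = 13.59% − 4.11% = 9.48%
E(R_P) = R_f + β_P × MRP = 4.11% + 1.2405 × 9.48% = 15.87%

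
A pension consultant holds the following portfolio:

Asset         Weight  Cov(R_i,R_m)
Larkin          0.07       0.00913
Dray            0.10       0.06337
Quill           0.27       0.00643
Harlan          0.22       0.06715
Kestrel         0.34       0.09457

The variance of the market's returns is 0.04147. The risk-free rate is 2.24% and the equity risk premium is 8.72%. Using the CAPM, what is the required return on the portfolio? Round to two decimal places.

β_Larkin = 0.00913 / 0.04147 = 0.2202
β_Dray = 0.06337 / 0.04147 = 1.5281
β_Quill = 0.00643 / 0.04147 = 0.1551
β_Harlan = 0.06715 / 0.04147 = 1.6192
β_Kestrel = 0.09457 / 0.04147 = 2.2804
β_P = Σ w_i β_i = 0.07×0.2202 + 0.10×1.5281 + 0.27×0.1551 + 0.22×1.6192 + 0.34×2.2804 = 1.3417
E(R_P) = R_f + β_P × MRP = 2.24% + 1.3417 × 8.72% = 13.94%

13.94%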